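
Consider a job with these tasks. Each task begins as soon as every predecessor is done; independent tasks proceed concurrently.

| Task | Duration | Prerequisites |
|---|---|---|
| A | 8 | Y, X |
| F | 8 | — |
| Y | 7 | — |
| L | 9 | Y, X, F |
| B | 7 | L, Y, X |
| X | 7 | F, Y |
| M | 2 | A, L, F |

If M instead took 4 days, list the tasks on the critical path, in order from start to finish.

F, X, L, B

Actual critical path: F→X→L→B = 8+7+9+7 = 31 ⇒ 31 days.
M has 5 days of float (longest path through it is 26).
That remains the longest chain; total 31 days.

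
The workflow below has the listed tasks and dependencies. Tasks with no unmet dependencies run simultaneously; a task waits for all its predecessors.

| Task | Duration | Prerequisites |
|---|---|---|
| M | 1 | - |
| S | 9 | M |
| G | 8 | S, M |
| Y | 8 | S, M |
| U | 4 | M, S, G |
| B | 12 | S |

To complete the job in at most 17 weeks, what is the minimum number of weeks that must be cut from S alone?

5

Current finish: 22 weeks; target: 17.
S is on every critical path, so each week cut from S cuts the finish by one (this holds down to a finish of 14).
Need 22 − 17 = 5 weeks off S → S becomes 4 weeks, finish becomes 17.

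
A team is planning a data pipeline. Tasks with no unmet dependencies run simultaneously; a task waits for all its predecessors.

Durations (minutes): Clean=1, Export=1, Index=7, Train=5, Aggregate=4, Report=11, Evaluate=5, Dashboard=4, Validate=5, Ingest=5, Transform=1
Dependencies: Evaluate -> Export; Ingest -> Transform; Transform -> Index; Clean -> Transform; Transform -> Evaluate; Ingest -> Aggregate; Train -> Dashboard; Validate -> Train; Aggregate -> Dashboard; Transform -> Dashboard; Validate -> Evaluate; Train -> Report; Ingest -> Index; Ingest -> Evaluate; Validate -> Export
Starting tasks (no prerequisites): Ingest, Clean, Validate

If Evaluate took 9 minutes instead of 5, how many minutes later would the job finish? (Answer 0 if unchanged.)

0

Baseline: Validate→Train→Report = 5+5+11 = 21 → 21 minutes.
The longest path through Evaluate is only 12 minutes, so Evaluate has float 9.
No other chain overtakes it, so the finish is 21 minutes.
Change in finish: 21 − 21 = +0 minutes.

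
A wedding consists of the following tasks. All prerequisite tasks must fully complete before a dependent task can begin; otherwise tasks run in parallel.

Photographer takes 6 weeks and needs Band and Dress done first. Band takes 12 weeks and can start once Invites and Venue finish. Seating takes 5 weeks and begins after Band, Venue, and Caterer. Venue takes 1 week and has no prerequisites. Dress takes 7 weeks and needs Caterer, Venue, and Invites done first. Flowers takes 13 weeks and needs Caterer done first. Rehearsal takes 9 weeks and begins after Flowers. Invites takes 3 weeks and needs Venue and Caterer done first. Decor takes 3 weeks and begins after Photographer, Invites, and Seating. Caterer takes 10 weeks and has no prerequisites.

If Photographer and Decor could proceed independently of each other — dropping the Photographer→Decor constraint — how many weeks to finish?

33

Original critical path: Caterer→Invites→Band→Photographer→Decor = 10+3+12+6+3 = 34 ⇒ 34 weeks.
Without Photographer→Decor, Decor's earliest start moves from 31 to 30.
New critical path: Caterer→Invites→Band→Seating→Decor = 10+3+12+5+3 = 33 ⇒ 33 weeks.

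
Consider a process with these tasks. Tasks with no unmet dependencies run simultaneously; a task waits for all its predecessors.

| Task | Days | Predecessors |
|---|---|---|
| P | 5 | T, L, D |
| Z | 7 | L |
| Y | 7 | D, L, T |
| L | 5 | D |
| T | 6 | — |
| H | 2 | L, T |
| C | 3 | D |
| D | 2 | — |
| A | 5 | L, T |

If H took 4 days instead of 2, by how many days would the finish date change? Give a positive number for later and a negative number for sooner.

The binding path is D→L→Y = 2+5+7 = 14; finish at 14 days.
H has 5 days of float (longest path through it is 9).
The critical path is still D→L→Y; finish is now 14 days.
Change in finish: 14 − 14 = +0 days.

0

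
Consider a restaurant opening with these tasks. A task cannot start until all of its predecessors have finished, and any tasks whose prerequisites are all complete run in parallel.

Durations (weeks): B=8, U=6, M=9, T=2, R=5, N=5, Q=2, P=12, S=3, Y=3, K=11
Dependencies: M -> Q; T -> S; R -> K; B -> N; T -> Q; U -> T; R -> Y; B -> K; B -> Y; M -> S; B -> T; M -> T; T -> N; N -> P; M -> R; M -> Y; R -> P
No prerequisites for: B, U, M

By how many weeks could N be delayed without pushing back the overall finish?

0

Critical path: M→T→N→P = 9+2+5+12 = 28, so the finish is 28 weeks.
N finishes as early as 16 and must finish by 16.
Float = 28 − 28 = 0.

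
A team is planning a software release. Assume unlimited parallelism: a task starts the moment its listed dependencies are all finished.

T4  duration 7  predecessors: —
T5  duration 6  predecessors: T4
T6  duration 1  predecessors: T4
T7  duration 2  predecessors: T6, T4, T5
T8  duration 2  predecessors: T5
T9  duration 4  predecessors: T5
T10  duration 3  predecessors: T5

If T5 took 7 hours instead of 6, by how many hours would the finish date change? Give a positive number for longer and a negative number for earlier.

The binding path is T4→T5→T9 = 7+6+4 = 17; finish at 17 hours.
Since T5 is critical, the +1 change carries straight to that chain (now 18 hours).
The critical path is still T4→T5→T9; finish is now 18 hours.
Change in finish: 18 − 17 = +1 hours.

1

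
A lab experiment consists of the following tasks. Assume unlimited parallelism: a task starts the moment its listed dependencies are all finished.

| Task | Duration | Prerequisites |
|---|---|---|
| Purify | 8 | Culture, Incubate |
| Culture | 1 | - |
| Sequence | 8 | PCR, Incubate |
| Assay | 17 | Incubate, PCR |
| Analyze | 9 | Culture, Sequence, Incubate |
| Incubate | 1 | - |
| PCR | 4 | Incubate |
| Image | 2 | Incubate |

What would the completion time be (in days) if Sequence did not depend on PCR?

22

Original critical path: Incubate→PCR→Sequence→Analyze = 1+4+8+9 = 22 ⇒ 22 days.
Without PCR→Sequence, Sequence's earliest start moves from 5 to 1.
After: Incubate→PCR→Assay = 1+4+17 = 22 → 22 days.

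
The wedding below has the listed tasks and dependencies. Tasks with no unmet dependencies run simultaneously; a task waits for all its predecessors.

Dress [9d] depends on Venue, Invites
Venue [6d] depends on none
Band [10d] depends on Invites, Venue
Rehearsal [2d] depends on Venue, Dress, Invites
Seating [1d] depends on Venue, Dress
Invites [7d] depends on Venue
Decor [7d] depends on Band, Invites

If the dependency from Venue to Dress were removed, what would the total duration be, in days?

30

Before: longest chain Venue→Invites→Band→Decor = 6+7+10+7 = 30, finish 30.
Dropping Venue→Dress doesn't change Dress's earliest start (13); another predecessor still binds.
New critical path: Venue→Invites→Band→Decor = 6+7+10+7 = 30 ⇒ 30 days.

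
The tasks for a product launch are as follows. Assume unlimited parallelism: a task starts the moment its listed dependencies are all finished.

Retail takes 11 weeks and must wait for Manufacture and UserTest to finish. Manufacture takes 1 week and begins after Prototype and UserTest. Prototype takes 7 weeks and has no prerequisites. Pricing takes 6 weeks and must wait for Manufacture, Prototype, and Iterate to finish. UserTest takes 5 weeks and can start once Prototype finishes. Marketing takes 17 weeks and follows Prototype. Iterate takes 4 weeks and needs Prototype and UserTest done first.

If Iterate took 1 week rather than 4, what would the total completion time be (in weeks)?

24

Actual critical path: Prototype→UserTest→Manufacture→Retail = 7+5+1+11 = 24 ⇒ 24 weeks.
Iterate has 2 weeks of float (longest path through it is 22).
The critical path is still Prototype→UserTest→Manufacture→Retail; finish is now 24 weeks.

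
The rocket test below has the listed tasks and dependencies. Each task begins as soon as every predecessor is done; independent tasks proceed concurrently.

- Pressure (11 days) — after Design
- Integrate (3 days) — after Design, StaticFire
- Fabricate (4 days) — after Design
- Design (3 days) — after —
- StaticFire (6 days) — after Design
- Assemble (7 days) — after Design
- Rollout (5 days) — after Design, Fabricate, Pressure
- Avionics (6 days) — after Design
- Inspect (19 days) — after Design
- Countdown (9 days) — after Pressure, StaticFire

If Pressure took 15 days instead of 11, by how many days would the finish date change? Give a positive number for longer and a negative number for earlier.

As given, the longest chain is Design→Pressure→Countdown = 3+11+9 = 23, so the finish is 23 days.
Since Pressure is critical, the +4 change carries straight to that chain (now 27 days).
That remains the longest chain; total 27 days.
Change in finish: 27 − 23 = +4 days.

4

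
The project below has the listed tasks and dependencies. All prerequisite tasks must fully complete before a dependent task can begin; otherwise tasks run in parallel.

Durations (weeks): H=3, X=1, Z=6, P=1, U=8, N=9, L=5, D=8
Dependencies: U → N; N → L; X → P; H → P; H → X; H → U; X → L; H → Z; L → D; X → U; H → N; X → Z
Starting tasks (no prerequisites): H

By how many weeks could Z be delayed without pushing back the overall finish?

H→X→U→N→L→D = 3+1+8+9+5+8 = 34 sets the makespan at 34 weeks.
Longest path through Z: 10 weeks (earliest finish 10, latest finish 34).
Slack of Z = 28 − 4 = 24 weeks.

24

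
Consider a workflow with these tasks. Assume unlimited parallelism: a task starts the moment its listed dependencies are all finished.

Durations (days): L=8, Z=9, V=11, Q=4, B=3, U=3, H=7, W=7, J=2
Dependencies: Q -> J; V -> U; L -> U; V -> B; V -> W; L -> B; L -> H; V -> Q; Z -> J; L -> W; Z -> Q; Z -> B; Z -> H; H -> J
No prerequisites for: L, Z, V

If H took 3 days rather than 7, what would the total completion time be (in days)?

18

The binding path is Z→H→J = 9+7+2 = 18; finish at 18 days.
H lies on that path, so at 3 days the path becomes 14 days.
The binding chain switches to V→W = 11+7 = 18; finish 18 days.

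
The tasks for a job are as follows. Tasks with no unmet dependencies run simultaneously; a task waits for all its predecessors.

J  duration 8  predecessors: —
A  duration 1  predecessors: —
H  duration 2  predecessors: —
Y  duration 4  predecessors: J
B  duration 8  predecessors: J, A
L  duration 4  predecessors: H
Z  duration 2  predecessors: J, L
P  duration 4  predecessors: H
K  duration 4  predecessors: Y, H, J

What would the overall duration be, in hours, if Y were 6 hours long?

Actual critical path: J→Y→K = 8+4+4 = 16 ⇒ 16 hours.
Y is on the critical path; changing it to 6 makes that path 18 hours.
The critical path is still J→Y→K; finish is now 18 hours.

18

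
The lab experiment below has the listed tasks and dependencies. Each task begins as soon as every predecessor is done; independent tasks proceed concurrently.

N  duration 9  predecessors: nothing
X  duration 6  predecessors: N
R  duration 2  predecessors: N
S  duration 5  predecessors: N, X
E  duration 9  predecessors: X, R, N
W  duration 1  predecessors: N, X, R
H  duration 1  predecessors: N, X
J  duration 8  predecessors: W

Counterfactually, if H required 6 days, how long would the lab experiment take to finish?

Critical path before the change: N→X→E = 9+6+9 = 24 giving 24 days.
The longest path through H is only 16 days, so H has float 8.
No other chain overtakes it, so the finish is 24 days.

24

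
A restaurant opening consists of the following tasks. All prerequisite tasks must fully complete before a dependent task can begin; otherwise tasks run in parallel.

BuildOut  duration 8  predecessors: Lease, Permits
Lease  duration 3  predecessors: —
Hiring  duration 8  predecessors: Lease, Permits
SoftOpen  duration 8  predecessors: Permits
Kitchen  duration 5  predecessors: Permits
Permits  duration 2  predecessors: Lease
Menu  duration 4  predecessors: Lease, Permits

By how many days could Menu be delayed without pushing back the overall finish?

4

The longest chain is Lease→Permits→BuildOut = 3+2+8 = 13; overall finish 13 days.
Longest path through Menu: 9 days (earliest finish 9, latest finish 13).
So Menu can slip 13 − 9 = 4 days.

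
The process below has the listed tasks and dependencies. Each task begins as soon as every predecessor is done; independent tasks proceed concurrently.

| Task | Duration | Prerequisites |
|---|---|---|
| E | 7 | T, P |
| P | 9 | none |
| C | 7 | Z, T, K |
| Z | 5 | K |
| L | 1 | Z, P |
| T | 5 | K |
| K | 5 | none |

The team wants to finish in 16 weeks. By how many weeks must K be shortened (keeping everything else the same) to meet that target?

Current finish: 17 weeks; target: 16.
K is on every critical path, so each week cut from K cuts the finish by one (this holds down to a finish of 16).
Need 17 − 16 = 1 week off K → K becomes 4 weeks, finish becomes 16.

1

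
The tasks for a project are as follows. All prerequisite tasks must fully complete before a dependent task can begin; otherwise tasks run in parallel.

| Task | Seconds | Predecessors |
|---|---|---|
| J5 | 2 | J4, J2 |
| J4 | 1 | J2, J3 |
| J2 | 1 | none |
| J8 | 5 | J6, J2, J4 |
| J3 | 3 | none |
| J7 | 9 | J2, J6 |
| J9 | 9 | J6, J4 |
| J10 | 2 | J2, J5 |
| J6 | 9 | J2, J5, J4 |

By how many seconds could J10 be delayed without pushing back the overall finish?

16

Critical path: J3→J4→J5→J6→J7 = 3+1+2+9+9 = 24, so the finish is 24 seconds.
J10 finishes as early as 8 and must finish by 24.
So J10 can slip 24 − 8 = 16 seconds.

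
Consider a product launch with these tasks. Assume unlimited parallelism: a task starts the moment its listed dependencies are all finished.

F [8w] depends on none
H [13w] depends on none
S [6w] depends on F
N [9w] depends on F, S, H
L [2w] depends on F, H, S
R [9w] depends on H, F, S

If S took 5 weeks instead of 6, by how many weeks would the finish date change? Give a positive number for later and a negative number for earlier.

Critical path before the change: F→S→N = 8+6+9 = 23 giving 23 weeks.
S lies on that path, so at 5 weeks the path becomes 22 weeks.
That remains the longest chain; total 22 weeks.
Change in finish: 22 − 23 = -1 weeks.

-1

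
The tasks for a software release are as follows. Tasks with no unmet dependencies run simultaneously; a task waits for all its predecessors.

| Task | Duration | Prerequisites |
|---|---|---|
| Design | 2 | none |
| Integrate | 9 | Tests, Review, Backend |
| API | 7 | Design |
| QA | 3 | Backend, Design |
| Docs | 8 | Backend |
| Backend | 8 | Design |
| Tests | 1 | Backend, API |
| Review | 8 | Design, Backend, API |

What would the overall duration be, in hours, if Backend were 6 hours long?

As given, the longest chain is Design→Backend→Review→Integrate = 2+8+8+9 = 27, so the finish is 27 hours.
Backend lies on that path, so at 6 hours the path becomes 25 hours.
The binding chain switches to Design→API→Review→Integrate = 2+7+8+9 = 26; finish 26 hours.

26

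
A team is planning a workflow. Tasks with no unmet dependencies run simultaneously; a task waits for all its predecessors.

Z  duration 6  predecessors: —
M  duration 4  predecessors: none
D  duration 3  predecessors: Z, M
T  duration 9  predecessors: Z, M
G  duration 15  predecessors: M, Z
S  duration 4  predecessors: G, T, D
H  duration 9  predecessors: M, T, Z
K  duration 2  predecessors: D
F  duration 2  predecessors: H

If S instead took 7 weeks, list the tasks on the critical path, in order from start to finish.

Z, G, S

Baseline: Z→T→H→F = 6+9+9+2 = 26 → 26 weeks.
The longest path through S is only 25 weeks, so S has float 1.
New critical path: Z→G→S = 6+15+7 = 28 ⇒ 28 weeks.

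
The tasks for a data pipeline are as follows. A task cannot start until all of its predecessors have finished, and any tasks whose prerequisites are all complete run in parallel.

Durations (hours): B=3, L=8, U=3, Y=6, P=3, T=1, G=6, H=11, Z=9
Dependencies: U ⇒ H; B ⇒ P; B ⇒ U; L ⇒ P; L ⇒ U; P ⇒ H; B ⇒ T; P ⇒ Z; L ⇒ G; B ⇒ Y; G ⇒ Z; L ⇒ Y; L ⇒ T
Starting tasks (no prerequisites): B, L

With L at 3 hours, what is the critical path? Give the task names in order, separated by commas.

L, G, Z

Actual critical path: L→G→Z = 8+6+9 = 23 ⇒ 23 hours.
L is on the critical path; changing it to 3 makes that path 18 hours.
That remains the longest chain; total 18 hours.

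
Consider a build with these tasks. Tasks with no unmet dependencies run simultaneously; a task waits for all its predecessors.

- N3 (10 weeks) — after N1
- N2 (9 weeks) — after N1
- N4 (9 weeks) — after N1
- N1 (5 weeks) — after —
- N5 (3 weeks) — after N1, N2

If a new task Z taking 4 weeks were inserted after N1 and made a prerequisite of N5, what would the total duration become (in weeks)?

17

Originally the plan takes 17 weeks.
With Z inserted, N5 now waits for max(N1, N2, Z).
New critical path: N1→N2→N5 = 5+9+3 = 17 ⇒ 17 weeks.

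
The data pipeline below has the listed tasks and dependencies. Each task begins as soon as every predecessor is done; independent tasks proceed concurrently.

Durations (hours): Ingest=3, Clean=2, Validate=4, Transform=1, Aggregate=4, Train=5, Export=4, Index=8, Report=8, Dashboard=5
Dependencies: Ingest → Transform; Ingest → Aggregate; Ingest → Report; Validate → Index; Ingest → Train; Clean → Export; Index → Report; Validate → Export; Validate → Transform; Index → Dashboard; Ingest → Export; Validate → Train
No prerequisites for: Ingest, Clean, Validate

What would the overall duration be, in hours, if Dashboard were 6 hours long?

Actual critical path: Validate→Index→Report = 4+8+8 = 20 ⇒ 20 hours.
Dashboard is off the critical path — its longest chain is 17 hours, giving 3 of slack.
That remains the longest chain; total 20 hours.

20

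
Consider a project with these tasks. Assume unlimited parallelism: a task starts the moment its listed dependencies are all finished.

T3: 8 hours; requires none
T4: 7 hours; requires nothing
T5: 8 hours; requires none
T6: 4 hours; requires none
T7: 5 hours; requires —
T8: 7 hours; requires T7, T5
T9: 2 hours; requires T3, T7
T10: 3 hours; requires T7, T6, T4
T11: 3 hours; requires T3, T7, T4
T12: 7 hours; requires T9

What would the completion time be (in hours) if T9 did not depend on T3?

15

Before: longest chain T3→T9→T12 = 8+2+7 = 17, finish 17.
Without T3→T9, T9's earliest start moves from 8 to 5.
New critical path: T5→T8 = 8+7 = 15 ⇒ 15 hours.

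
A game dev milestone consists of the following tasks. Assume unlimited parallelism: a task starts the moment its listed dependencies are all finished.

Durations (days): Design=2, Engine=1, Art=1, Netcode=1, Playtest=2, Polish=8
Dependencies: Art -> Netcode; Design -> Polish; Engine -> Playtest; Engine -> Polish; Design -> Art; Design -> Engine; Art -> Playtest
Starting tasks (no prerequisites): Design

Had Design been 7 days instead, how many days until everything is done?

Critical path before the change: Design→Engine→Polish = 2+1+8 = 11 giving 11 days.
Design is on the critical path; changing it to 7 makes that path 16 days.
The critical path is still Design→Engine→Polish; finish is now 16 days.

16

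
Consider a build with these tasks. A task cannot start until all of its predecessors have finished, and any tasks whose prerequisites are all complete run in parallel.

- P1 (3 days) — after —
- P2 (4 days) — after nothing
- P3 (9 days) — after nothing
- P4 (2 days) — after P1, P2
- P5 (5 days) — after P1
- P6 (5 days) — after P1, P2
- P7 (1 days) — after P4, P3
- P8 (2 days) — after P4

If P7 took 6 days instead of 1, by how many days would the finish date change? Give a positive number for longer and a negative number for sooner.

5

Critical path before the change: P3→P7 = 9+1 = 10 giving 10 days.
P7 lies on that path, so at 6 days the path becomes 15 days.
The critical path is still P3→P7; finish is now 15 days.
Change in finish: 15 − 10 = +5 days.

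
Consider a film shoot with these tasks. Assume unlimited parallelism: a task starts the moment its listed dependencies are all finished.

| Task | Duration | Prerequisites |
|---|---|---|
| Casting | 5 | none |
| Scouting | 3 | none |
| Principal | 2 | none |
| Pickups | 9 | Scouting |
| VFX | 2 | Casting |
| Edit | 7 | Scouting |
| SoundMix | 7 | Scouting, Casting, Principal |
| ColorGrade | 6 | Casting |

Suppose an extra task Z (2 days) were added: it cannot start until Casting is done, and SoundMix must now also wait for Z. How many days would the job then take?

14

Originally the job takes 12 days.
With Z inserted, SoundMix now waits for max(Scouting, Casting, Principal, Z).
New critical path: Casting→Z→SoundMix = 5+2+7 = 14 ⇒ 14 days.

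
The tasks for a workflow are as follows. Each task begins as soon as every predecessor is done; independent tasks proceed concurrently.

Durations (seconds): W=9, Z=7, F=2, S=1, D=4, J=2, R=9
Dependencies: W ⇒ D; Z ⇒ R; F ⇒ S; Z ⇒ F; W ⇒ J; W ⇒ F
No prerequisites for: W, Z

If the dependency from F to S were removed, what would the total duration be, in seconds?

16

With the dependency in place, Z→R = 7+9 = 16 sets the finish at 16 seconds.
Without F→S, S's earliest start moves from 11 to 0.
After: Z→R = 7+9 = 16 → 16 seconds.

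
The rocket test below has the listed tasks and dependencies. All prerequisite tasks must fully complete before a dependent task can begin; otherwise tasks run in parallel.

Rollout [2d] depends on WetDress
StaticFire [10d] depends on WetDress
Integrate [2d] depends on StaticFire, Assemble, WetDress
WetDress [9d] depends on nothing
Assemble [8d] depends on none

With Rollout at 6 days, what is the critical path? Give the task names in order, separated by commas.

Actual critical path: WetDress→StaticFire→Integrate = 9+10+2 = 21 ⇒ 21 days.
Rollout is off the critical path — its longest chain is 11 days, giving 10 of slack.
The critical path is still WetDress→StaticFire→Integrate; finish is now 21 days.

WetDress, StaticFire, Integrate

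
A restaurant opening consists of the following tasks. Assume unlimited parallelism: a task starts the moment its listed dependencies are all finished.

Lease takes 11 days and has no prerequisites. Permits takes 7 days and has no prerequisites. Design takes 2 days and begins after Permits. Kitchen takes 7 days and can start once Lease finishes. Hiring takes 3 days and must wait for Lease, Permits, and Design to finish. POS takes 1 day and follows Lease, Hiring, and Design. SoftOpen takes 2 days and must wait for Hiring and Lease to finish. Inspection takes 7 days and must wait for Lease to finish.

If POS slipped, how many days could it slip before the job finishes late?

Critical path: Lease→Kitchen = 11+7 = 18, so the finish is 18 days.
Longest path through POS: 15 days (earliest finish 15, latest finish 18).
Slack of POS = 17 − 14 = 3 days.

3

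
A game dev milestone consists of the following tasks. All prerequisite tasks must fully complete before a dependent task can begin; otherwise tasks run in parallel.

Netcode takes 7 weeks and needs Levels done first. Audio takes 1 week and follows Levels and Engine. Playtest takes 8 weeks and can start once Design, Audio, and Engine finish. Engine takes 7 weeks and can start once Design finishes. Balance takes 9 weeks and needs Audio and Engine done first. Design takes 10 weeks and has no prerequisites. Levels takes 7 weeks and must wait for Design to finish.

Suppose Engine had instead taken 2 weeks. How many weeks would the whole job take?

27

Baseline: Design→Engine→Audio→Balance = 10+7+1+9 = 27 → 27 weeks.
Since Engine is critical, the -5 change carries straight to that chain (now 22 weeks).
New critical path: Design→Levels→Audio→Balance = 10+7+1+9 = 27 ⇒ 27 weeks.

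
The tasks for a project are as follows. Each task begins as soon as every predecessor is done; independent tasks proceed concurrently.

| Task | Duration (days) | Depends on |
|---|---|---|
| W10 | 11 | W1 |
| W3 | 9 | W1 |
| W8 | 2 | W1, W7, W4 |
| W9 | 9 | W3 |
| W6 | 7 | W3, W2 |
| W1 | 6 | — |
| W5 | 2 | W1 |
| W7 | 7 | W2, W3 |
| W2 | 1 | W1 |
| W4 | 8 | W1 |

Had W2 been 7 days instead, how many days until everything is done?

24

As given, the longest chain is W1→W3→W7→W8 = 6+9+7+2 = 24, so the finish is 24 days.
W2 has 8 days of float (longest path through it is 16).
The critical path is still W1→W3→W7→W8; finish is now 24 days.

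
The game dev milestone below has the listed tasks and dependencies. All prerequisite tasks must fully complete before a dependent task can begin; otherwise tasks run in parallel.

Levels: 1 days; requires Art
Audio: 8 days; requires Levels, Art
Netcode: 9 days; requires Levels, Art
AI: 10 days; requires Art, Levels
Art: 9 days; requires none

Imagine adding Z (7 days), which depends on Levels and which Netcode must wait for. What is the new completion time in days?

Originally the job takes 20 days.
With Z inserted, Netcode now waits for max(Levels, Art, Z).
New critical path: Art→Levels→Z→Netcode = 9+1+7+9 = 26 ⇒ 26 days.

26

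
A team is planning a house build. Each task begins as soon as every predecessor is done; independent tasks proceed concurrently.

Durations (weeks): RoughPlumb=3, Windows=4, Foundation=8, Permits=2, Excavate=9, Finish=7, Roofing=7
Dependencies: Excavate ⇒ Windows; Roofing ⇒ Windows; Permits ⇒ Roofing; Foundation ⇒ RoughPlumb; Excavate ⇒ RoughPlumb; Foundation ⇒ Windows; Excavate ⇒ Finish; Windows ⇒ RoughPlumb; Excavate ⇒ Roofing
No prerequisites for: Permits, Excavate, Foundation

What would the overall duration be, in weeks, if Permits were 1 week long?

As given, the longest chain is Excavate→Roofing→Windows→RoughPlumb = 9+7+4+3 = 23, so the finish is 23 weeks.
The longest path through Permits is only 16 weeks, so Permits has float 7.
No other chain overtakes it, so the finish is 23 weeks.

23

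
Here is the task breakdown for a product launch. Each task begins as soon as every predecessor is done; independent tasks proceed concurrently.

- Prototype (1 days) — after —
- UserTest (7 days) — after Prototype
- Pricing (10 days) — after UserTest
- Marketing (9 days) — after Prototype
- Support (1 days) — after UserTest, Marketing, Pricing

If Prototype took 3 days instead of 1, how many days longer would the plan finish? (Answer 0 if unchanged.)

2

Baseline: Prototype→UserTest→Pricing→Support = 1+7+10+1 = 19 → 19 days.
Prototype lies on that path, so at 3 days the path becomes 21 days.
The critical path is still Prototype→UserTest→Pricing→Support; finish is now 21 days.
Change in finish: 21 − 19 = +2 days.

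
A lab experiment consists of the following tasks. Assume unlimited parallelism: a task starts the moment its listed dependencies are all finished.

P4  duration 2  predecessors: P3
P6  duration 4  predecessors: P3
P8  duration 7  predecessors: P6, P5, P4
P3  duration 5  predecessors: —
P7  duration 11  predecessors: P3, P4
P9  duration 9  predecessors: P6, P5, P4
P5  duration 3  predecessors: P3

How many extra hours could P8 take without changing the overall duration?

Critical path: P3→P4→P7 = 5+2+11 = 18, so the finish is 18 hours.
Longest path through P8: 16 hours (earliest finish 16, latest finish 18).
Slack of P8 = 11 − 9 = 2 hours.

2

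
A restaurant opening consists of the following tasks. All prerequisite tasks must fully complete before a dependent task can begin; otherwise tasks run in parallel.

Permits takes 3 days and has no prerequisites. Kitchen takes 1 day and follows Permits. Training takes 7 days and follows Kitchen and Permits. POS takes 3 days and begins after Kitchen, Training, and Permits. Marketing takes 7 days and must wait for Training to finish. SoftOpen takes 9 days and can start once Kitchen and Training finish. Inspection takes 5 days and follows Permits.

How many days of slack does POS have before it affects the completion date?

6

The longest chain is Permits→Kitchen→Training→SoftOpen = 3+1+7+9 = 20; overall finish 20 days.
The longest chain containing POS totals 14 days.
Slack of POS = 17 − 11 = 6 days.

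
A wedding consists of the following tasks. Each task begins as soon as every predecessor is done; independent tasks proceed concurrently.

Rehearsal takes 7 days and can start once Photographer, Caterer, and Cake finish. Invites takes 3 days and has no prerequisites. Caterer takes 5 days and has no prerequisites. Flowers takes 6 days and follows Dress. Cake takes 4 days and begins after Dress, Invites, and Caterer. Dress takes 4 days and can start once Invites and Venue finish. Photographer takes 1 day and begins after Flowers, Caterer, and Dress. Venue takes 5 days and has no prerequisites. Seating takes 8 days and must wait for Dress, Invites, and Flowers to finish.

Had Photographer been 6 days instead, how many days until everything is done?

Actual critical path: Venue→Dress→Flowers→Photographer→Rehearsal = 5+4+6+1+7 = 23 ⇒ 23 days.
Photographer is on the critical path; changing it to 6 makes that path 28 days.
That remains the longest chain; total 28 days.

28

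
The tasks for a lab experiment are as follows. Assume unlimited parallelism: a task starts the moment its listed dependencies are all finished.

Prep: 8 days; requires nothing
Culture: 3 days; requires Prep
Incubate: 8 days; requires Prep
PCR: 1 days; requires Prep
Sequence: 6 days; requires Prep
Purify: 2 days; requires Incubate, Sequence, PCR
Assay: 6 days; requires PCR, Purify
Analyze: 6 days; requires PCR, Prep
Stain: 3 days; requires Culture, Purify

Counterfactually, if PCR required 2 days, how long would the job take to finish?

24

Critical path before the change: Prep→Incubate→Purify→Assay = 8+8+2+6 = 24 giving 24 days.
PCR is off the critical path — its longest chain is 17 days, giving 7 of slack.
No other chain overtakes it, so the finish is 24 days.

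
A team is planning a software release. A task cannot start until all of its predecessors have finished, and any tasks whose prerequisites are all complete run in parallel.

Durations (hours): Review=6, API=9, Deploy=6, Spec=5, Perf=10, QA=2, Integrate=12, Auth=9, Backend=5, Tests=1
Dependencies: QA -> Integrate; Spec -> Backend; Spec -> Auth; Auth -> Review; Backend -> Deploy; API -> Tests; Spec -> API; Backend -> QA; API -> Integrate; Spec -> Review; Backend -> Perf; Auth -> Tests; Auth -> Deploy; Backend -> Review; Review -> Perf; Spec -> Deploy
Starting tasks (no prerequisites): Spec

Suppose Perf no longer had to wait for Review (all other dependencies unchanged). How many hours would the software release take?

26

With the dependency in place, Spec→Auth→Review→Perf = 5+9+6+10 = 30 sets the finish at 30 hours.
Without Review→Perf, Perf's earliest start moves from 20 to 10.
The longest chain is now Spec→API→Integrate = 5+9+12 = 26, so the software release takes 26 hours.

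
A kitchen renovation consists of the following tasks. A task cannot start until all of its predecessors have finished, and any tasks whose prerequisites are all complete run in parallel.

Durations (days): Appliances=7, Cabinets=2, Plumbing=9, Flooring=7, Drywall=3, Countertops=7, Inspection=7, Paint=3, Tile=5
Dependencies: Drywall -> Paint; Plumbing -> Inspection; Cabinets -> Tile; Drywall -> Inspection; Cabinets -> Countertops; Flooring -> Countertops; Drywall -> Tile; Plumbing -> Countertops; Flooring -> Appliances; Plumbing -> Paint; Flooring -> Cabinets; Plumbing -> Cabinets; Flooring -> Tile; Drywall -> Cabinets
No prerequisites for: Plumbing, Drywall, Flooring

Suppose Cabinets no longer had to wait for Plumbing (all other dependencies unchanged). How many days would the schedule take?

16

Original critical path: Plumbing→Cabinets→Countertops = 9+2+7 = 18 ⇒ 18 days.
Without Plumbing→Cabinets, Cabinets's earliest start moves from 9 to 7.
The longest chain is now Plumbing→Countertops = 9+7 = 16, so the schedule takes 16 days.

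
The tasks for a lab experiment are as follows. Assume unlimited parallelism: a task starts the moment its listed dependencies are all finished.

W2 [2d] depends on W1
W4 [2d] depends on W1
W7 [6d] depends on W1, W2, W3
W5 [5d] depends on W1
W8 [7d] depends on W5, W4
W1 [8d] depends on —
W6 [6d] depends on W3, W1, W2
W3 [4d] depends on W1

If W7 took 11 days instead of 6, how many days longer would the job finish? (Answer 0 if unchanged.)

The binding path is W1→W5→W8 = 8+5+7 = 20; finish at 20 days.
W7 is off the critical path — its longest chain is 18 days, giving 2 of slack.
The binding chain switches to W1→W3→W7 = 8+4+11 = 23; finish 23 days.
Change in finish: 23 − 20 = +3 days.

3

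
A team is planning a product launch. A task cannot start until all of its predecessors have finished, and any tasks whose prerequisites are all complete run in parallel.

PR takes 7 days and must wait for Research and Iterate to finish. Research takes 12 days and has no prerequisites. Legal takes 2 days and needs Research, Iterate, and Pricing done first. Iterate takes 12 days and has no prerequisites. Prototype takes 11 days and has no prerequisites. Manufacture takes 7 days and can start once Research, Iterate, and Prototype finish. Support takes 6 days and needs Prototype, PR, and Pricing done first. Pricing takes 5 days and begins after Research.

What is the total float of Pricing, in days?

2

Critical path: Research→PR→Support = 12+7+6 = 25, so the finish is 25 days.
Longest path through Pricing: 23 days (earliest finish 17, latest finish 19).
So Pricing can slip 19 − 17 = 2 days.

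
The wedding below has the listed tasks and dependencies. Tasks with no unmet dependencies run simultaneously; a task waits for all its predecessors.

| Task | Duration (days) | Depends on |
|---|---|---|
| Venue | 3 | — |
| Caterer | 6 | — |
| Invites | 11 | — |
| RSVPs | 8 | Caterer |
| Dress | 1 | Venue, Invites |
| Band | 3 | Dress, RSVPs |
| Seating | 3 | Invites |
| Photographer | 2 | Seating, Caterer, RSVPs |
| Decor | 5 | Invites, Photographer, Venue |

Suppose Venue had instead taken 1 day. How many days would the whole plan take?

Baseline: Caterer→RSVPs→Photographer→Decor = 6+8+2+5 = 21 → 21 days.
Venue has 13 days of float (longest path through it is 8).
The critical path is still Caterer→RSVPs→Photographer→Decor; finish is now 21 days.

21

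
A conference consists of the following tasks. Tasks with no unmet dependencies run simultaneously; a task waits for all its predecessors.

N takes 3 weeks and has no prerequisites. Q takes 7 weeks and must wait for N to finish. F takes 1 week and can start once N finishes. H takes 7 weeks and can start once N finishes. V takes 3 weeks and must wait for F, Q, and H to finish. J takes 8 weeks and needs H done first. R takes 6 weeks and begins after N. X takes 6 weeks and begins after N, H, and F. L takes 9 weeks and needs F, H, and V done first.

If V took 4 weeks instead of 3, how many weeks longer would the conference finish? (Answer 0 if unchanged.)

Critical path before the change: N→Q→V→L = 3+7+3+9 = 22 giving 22 weeks.
V is on the critical path; changing it to 4 makes that path 23 weeks.
The critical path is still N→Q→V→L; finish is now 23 weeks.
Change in finish: 23 − 22 = +1 weeks.

1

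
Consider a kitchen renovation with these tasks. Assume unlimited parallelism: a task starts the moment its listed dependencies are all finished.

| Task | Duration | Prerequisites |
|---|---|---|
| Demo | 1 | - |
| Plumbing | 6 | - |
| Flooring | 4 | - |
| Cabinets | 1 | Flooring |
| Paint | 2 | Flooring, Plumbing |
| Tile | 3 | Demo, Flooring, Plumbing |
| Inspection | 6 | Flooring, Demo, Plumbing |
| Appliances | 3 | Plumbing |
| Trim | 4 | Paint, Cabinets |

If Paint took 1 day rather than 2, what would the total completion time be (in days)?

As given, the longest chain is Plumbing→Paint→Trim = 6+2+4 = 12, so the finish is 12 days.
Paint is on the critical path; changing it to 1 makes that path 11 days.
The binding chain switches to Plumbing→Inspection = 6+6 = 12; finish 12 days.

12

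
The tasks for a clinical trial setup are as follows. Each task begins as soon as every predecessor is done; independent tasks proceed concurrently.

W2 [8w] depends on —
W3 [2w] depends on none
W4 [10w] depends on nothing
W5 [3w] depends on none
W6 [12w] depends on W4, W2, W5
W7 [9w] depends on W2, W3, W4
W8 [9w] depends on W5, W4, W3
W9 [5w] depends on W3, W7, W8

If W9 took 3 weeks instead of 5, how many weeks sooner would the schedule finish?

2

The binding path is W4→W7→W9 = 10+9+5 = 24; finish at 24 weeks.
W9 lies on that path, so at 3 weeks the path becomes 22 weeks.
New critical path: W4→W6 = 10+12 = 22 ⇒ 22 weeks.
Change in finish: 22 − 24 = -2 weeks.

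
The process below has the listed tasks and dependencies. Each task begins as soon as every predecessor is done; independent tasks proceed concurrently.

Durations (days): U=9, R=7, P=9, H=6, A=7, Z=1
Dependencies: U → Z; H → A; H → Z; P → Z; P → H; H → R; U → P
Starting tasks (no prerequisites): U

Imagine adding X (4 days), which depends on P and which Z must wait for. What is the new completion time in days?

31

Originally the plan takes 31 days.
With X inserted, Z now waits for max(P, H, U, X).
New critical path: U→P→H→R = 9+9+6+7 = 31 ⇒ 31 days.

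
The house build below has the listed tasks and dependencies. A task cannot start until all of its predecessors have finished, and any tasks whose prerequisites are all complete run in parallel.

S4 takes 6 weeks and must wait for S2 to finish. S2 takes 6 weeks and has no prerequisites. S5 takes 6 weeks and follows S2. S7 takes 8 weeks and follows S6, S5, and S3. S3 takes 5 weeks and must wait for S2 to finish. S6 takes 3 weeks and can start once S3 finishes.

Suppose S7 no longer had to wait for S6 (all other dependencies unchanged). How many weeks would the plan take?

20

Original critical path: S2→S3→S6→S7 = 6+5+3+8 = 22 ⇒ 22 weeks.
Without S6→S7, S7's earliest start moves from 14 to 12.
The longest chain is now S2→S5→S7 = 6+6+8 = 20, so the plan takes 20 weeks.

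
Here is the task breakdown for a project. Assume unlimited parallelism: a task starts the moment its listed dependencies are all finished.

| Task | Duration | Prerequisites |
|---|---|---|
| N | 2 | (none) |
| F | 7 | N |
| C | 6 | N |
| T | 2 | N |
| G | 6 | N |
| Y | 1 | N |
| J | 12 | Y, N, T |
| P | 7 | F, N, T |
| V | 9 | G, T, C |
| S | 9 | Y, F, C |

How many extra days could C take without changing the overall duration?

1

The longest chain is N→F→S = 2+7+9 = 18; overall finish 18 days.
C finishes as early as 8 and must finish by 9.
Slack of C = 3 − 2 = 1 day.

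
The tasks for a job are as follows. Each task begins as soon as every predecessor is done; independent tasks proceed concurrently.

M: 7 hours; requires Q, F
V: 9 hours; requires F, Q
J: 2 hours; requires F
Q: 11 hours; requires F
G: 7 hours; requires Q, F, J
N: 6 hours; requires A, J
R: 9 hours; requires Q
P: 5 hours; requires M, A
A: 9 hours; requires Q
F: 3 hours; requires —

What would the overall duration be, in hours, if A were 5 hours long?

Baseline: F→Q→A→N = 3+11+9+6 = 29 → 29 hours.
A is on the critical path; changing it to 5 makes that path 25 hours.
The binding chain switches to F→Q→M→P = 3+11+7+5 = 26; finish 26 hours.

26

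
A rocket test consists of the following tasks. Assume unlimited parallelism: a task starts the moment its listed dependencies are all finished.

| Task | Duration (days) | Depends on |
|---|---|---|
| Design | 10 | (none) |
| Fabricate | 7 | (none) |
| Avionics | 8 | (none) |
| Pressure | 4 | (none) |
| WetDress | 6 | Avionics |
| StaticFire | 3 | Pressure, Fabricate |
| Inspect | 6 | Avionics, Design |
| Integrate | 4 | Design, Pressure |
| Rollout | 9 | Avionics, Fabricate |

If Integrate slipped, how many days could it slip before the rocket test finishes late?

Critical path: Avionics→Rollout = 8+9 = 17, so the finish is 17 days.
Integrate finishes as early as 14 and must finish by 17.
Slack of Integrate = 13 − 10 = 3 days.

3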